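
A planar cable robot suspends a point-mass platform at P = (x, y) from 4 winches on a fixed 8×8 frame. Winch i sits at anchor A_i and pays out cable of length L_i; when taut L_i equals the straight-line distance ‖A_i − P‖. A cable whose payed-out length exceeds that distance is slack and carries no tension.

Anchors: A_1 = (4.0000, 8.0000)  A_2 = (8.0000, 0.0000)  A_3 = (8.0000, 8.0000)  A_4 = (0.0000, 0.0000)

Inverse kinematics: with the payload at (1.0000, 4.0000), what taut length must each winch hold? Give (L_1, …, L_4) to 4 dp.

(5.0000, 8.0623, 8.0623, 4.1231)

cable 1: Δx=3.0000, Δy=4.0000; L_1 = √(Δx²+Δy²) = 5.0000
cable 2: Δx=7.0000, Δy=-4.0000; L_2 = √(Δx²+Δy²) = 8.0623
cable 3: Δx=7.0000, Δy=4.0000; L_3 = √(Δx²+Δy²) = 8.0623
cable 4: Δx=-1.0000, Δy=-4.0000; L_4 = √(Δx²+Δy²) = 4.1231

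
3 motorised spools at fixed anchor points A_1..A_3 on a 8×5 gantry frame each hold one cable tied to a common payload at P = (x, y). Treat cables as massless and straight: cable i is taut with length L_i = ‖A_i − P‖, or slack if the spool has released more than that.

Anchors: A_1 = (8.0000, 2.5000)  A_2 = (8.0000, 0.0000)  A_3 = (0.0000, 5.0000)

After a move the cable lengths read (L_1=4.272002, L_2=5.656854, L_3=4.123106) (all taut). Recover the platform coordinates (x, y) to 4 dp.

expand ‖A_i−P‖²=L_i² and subtract eq 1 (q_i ≔ ‖A_i‖²−L_i²)
q_1 = 64.0000+6.2500−18.2500 = 52.0000
eq1−eq2 → [0.0000  5.0000]·P = 20.0000
eq1−eq3 → [16.0000  -5.0000]·P = 44.0000
2×2 solve → P = (4.0000, 4.0000)

(4.0000, 4.0000)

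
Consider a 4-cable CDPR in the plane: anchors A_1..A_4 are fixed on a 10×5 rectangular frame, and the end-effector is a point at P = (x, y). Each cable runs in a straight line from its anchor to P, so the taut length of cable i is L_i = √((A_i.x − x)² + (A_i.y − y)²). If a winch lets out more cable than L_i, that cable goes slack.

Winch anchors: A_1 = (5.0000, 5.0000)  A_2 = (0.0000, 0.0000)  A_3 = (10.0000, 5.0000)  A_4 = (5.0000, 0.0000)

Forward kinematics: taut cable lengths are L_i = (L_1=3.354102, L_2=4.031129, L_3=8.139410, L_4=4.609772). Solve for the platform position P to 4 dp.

expand ‖A_i−P‖²=L_i² and subtract eq 1 (c_i ≔ ‖A_i‖²−L_i²)
c_1 = 25.0000+25.0000−11.2500 = 38.7500
eq1−eq2 → [10.0000  10.0000]·P = 55.0000
eq1−eq3 → [-10.0000  0.0000]·P = -20.0000
eq1−eq4 → [0.0000  10.0000]·P = 35.0000
2×2 solve → P = (2.0000, 3.5000)
check cable 4: ‖A_4−P‖² = 21.2500 ≈ L_4² = 21.2500 ✓

(2.0000, 3.5000)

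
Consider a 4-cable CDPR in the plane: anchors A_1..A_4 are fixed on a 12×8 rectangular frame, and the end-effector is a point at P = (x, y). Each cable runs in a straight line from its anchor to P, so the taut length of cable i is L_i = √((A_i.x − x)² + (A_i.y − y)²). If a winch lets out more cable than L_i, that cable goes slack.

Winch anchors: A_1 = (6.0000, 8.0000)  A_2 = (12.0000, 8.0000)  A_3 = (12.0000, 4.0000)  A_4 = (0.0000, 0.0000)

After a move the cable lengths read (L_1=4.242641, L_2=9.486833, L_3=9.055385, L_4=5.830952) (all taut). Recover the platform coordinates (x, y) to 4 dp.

circle eqns → linear via eq_j − eq_1; set k_j = A_j·A_j − L_j²
k_1 = 36.0000+64.0000−18.0000 = 82.0000
-12.0000·x + 0.0000·y = k_1−k_2 = -36.0000
-12.0000·x + 8.0000·y = k_1−k_3 = 4.0000
12.0000·x + 16.0000·y = k_1−k_4 = 116.0000
solve first two rows → x=3.0000, y=5.0000
check cable 4: ‖A_4−P‖² = 34.0000 ≈ L_4² = 34.0000 ✓

(3.0000, 5.0000)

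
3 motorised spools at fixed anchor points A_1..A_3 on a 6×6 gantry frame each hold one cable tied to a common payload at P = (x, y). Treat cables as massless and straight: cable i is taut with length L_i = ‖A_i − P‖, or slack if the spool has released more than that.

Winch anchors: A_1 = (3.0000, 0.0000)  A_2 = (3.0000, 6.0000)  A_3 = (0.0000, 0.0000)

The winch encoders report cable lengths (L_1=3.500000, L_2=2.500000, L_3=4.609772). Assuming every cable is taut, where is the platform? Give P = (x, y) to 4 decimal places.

(3.0000, 3.5000)

each cable: (A_i−P)·(A_i−P) = L_i²; let c_i = ‖A_i‖²−L_i²
c_1 = 9.0000+0.0000−12.2500 = -3.2500
row 1: 0.0000x − 12.0000y = -42.0000  (c_2=38.7500)
row 2: 6.0000x + 0.0000y = 18.0000  (c_3=-21.2500)
Cramer on rows 1–2 → x = 3.0000, y = 3.5000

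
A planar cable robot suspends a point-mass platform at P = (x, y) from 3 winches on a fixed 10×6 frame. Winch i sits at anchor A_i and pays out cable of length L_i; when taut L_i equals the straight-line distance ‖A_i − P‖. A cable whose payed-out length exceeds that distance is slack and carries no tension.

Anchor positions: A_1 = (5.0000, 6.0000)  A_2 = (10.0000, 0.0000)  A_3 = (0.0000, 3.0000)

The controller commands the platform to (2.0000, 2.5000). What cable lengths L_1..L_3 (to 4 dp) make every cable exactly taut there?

cable 1: Δx=3.0000, Δy=3.5000; L_1 = √(Δx²+Δy²) = 4.6098
cable 2: Δx=8.0000, Δy=-2.5000; L_2 = √(Δx²+Δy²) = 8.3815
cable 3: Δx=-2.0000, Δy=0.5000; L_3 = √(Δx²+Δy²) = 2.0616

(4.6098, 8.3815, 2.0616)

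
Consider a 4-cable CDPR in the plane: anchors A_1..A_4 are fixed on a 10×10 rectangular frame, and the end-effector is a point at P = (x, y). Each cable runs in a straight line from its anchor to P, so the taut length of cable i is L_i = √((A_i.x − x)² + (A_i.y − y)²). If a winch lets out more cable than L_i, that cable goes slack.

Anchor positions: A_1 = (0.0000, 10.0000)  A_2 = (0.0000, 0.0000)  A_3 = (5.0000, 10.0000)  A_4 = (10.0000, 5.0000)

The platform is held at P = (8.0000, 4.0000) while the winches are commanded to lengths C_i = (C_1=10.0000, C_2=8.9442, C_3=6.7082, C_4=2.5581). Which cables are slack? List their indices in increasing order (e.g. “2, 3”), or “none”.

4

cable 1: L_1 = ‖A_1−P‖ = 10.0000;  C_1 = 10.0000 → taut
cable 2: L_2 = ‖A_2−P‖ = 8.9443;  C_2 = 8.9442 → taut
cable 3: L_3 = ‖A_3−P‖ = 6.7082;  C_3 = 6.7082 → taut
cable 4: L_4 = ‖A_4−P‖ = 2.2361;  C_4 = 2.5581 → slack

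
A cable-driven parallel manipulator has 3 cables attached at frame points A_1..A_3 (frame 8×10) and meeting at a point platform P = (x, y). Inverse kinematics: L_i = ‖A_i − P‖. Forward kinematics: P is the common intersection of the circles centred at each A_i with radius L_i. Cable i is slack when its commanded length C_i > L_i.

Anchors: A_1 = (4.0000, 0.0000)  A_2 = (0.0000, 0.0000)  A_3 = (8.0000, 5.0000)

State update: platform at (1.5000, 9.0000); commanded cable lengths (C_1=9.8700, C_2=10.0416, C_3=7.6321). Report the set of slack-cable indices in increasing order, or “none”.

1, 2

i=1: geometric 9.3408 vs commanded 9.8700 ⇒ slack
i=2: geometric 9.1241 vs commanded 10.0416 ⇒ slack
i=3: geometric 7.6322 vs commanded 7.6321 ⇒ taut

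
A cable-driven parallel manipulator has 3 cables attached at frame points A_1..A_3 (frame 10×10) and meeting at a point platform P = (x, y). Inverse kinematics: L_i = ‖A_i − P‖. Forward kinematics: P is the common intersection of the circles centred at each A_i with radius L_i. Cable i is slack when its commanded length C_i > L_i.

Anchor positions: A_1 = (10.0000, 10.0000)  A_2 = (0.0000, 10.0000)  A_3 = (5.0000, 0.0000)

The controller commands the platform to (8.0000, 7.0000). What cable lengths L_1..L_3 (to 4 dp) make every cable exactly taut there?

(3.6056, 8.5440, 7.6158)

L_1 = √((10.0000−8.0000)² + (10.0000−7.0000)²) = 3.6056
L_2 = √((0.0000−8.0000)² + (10.0000−7.0000)²) = 8.5440
L_3 = √((5.0000−8.0000)² + (0.0000−7.0000)²) = 7.6158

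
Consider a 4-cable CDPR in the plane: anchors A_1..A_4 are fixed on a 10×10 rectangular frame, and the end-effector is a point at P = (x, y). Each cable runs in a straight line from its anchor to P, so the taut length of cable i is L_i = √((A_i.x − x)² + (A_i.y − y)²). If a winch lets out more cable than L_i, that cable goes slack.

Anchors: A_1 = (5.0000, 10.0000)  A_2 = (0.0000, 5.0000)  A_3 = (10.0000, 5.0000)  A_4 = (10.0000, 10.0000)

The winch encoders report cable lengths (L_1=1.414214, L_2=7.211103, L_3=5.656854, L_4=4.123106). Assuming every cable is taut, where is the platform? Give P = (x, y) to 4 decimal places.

each cable: (A_i−P)·(A_i−P) = L_i²; let q_i = ‖A_i‖²−L_i²
q_1 = 25.0000+100.0000−2.0000 = 123.0000
row 1: 10.0000x + 10.0000y = 150.0000  (q_2=-27.0000)
row 2: -10.0000x + 10.0000y = 30.0000  (q_3=93.0000)
row 3: -10.0000x + 0.0000y = -60.0000  (q_4=183.0000)
Cramer on rows 1–2 → x = 6.0000, y = 9.0000
check cable 4: ‖A_4−P‖² = 17.0000 ≈ L_4² = 17.0000 ✓

(6.0000, 9.0000)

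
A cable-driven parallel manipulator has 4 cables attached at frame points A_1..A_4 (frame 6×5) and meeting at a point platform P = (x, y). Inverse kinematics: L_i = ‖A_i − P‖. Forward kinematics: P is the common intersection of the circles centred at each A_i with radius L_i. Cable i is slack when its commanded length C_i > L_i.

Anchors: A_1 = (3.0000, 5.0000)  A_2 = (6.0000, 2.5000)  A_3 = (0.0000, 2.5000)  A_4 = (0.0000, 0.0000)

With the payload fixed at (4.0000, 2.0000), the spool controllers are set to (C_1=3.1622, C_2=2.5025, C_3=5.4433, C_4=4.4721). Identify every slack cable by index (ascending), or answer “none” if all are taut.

cable 1: L_1 = ‖A_1−P‖ = 3.1623;  C_1 = 3.1622 → taut
cable 2: L_2 = ‖A_2−P‖ = 2.0616;  C_2 = 2.5025 → slack
cable 3: L_3 = ‖A_3−P‖ = 4.0311;  C_3 = 5.4433 → slack
cable 4: L_4 = ‖A_4−P‖ = 4.4721;  C_4 = 4.4721 → taut

2, 3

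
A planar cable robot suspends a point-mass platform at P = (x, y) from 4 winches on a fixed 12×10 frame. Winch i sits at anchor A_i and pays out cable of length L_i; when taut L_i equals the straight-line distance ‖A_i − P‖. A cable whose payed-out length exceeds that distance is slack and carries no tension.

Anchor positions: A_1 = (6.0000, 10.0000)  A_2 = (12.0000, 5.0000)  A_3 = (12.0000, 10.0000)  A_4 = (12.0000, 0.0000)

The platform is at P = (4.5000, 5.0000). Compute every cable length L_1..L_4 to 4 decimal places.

(5.2202, 7.5000, 9.0139, 9.0139)

L_1 = √((6.0000−4.5000)² + (10.0000−5.0000)²) = 5.2202
L_2 = √((12.0000−4.5000)² + (5.0000−5.0000)²) = 7.5000
L_3 = √((12.0000−4.5000)² + (10.0000−5.0000)²) = 9.0139
L_4 = √((12.0000−4.5000)² + (0.0000−5.0000)²) = 9.0139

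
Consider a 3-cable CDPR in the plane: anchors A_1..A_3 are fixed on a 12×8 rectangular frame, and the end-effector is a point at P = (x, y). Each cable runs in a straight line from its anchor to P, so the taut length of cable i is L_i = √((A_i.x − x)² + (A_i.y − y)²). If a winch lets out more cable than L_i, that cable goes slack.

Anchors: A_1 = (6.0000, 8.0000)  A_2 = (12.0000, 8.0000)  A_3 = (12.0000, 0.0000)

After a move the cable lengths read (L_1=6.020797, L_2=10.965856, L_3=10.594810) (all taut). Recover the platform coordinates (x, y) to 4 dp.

each cable: (A_i−P)·(A_i−P) = L_i²; let q_i = ‖A_i‖²−L_i²
q_1 = 36.0000+64.0000−36.2500 = 63.7500
row 1: -12.0000x + 0.0000y = -24.0000  (q_2=87.7500)
row 2: -12.0000x + 16.0000y = 32.0000  (q_3=31.7500)
Cramer on rows 1–2 → x = 2.0000, y = 3.5000

(2.0000, 3.5000)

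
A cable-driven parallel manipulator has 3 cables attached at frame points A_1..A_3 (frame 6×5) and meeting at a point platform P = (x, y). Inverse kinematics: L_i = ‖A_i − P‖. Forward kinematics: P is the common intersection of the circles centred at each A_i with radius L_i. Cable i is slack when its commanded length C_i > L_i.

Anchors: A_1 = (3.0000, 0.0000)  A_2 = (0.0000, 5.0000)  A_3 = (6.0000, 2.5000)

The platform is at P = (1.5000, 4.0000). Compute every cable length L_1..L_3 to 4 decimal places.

cable 1: Δx=1.5000, Δy=-4.0000; L_1 = √(Δx²+Δy²) = 4.2720
cable 2: Δx=-1.5000, Δy=1.0000; L_2 = √(Δx²+Δy²) = 1.8028
cable 3: Δx=4.5000, Δy=-1.5000; L_3 = √(Δx²+Δy²) = 4.7434

(4.2720, 1.8028, 4.7434)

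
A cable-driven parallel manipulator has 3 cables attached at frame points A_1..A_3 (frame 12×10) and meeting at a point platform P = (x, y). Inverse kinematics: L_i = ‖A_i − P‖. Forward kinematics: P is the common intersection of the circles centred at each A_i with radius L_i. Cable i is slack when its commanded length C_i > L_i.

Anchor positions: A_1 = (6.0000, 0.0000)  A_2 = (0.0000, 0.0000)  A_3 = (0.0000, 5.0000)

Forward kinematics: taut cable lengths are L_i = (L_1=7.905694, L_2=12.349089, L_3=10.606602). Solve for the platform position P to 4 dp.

circle eqns → linear via eq_j − eq_1; set c_j = A_j·A_j − L_j²
c_1 = 36.0000+0.0000−62.5000 = -26.5000
12.0000·x + 0.0000·y = c_1−c_2 = 126.0000
12.0000·x − 10.0000·y = c_1−c_3 = 61.0000
solve first two rows → x=10.5000, y=6.5000

(10.5000, 6.5000)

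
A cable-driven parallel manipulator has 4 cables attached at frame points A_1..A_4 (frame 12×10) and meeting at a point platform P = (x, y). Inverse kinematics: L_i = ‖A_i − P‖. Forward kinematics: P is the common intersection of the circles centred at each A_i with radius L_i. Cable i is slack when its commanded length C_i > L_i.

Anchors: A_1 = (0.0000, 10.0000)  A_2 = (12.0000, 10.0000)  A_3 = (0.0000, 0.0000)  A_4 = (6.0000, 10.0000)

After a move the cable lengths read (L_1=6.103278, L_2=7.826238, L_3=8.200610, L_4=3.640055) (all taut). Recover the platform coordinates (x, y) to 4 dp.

(5.0000, 6.5000)

expand ‖A_i−P‖²=L_i² and subtract eq 1 (c_i ≔ ‖A_i‖²−L_i²)
c_1 = 0.0000+100.0000−37.2500 = 62.7500
eq1−eq2 → [-24.0000  0.0000]·P = -120.0000
eq1−eq3 → [0.0000  20.0000]·P = 130.0000
eq1−eq4 → [-12.0000  0.0000]·P = -60.0000
2×2 solve → P = (5.0000, 6.5000)
check cable 4: ‖A_4−P‖² = 13.2500 ≈ L_4² = 13.2500 ✓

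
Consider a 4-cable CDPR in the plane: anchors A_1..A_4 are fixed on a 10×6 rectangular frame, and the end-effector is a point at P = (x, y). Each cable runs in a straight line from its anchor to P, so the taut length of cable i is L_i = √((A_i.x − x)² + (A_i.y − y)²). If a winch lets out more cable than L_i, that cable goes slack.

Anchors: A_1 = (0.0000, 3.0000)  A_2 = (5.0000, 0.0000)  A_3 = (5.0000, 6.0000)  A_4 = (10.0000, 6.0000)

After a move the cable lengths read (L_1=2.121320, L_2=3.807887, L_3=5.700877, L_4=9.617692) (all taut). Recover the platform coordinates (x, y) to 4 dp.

(1.5000, 1.5000)

each cable: (A_i−P)·(A_i−P) = L_i²; let c_i = ‖A_i‖²−L_i²
c_1 = 0.0000+9.0000−4.5000 = 4.5000
row 1: -10.0000x + 6.0000y = -6.0000  (c_2=10.5000)
row 2: -10.0000x − 6.0000y = -24.0000  (c_3=28.5000)
row 3: -20.0000x − 6.0000y = -39.0000  (c_4=43.5000)
Cramer on rows 1–2 → x = 1.5000, y = 1.5000
check cable 4: ‖A_4−P‖² = 92.5000 ≈ L_4² = 92.5000 ✓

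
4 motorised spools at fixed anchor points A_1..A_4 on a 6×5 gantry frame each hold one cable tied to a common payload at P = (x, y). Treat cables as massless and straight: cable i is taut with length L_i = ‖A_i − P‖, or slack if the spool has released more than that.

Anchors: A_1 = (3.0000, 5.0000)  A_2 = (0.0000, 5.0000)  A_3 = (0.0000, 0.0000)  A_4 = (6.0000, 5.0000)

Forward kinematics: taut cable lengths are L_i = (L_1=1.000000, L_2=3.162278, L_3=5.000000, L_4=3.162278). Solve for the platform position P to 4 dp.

each cable: (A_i−P)·(A_i−P) = L_i²; let q_i = ‖A_i‖²−L_i²
q_1 = 9.0000+25.0000−1.0000 = 33.0000
row 1: 6.0000x + 0.0000y = 18.0000  (q_2=15.0000)
row 2: 6.0000x + 10.0000y = 58.0000  (q_3=-25.0000)
row 3: -6.0000x + 0.0000y = -18.0000  (q_4=51.0000)
Cramer on rows 1–2 → x = 3.0000, y = 4.0000
check cable 4: ‖A_4−P‖² = 10.0000 ≈ L_4² = 10.0000 ✓

(3.0000, 4.0000)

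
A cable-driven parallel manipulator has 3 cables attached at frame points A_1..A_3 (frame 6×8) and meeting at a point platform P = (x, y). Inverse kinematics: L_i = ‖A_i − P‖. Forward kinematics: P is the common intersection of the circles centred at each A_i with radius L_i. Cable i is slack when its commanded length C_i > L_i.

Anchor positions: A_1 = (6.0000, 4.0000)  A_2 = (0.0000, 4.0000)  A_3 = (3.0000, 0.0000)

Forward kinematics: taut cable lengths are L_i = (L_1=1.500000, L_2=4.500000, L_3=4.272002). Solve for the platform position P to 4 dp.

(4.5000, 4.0000)

expand ‖A_i−P‖²=L_i² and subtract eq 1 (q_i ≔ ‖A_i‖²−L_i²)
q_1 = 36.0000+16.0000−2.2500 = 49.7500
eq1−eq2 → [12.0000  0.0000]·P = 54.0000
eq1−eq3 → [6.0000  8.0000]·P = 59.0000
2×2 solve → P = (4.5000, 4.0000)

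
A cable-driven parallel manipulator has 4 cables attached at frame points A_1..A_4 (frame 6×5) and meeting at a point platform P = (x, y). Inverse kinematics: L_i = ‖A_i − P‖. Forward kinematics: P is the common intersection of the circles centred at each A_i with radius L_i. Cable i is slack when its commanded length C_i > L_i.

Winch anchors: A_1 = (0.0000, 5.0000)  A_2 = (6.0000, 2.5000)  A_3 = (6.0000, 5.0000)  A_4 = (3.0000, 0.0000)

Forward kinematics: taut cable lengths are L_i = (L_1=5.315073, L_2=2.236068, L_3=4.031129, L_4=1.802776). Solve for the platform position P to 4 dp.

expand ‖A_i−P‖²=L_i² and subtract eq 1 (c_i ≔ ‖A_i‖²−L_i²)
c_1 = 0.0000+25.0000−28.2500 = -3.2500
eq1−eq2 → [-12.0000  5.0000]·P = -40.5000
eq1−eq3 → [-12.0000  0.0000]·P = -48.0000
eq1−eq4 → [-6.0000  10.0000]·P = -9.0000
2×2 solve → P = (4.0000, 1.5000)
check cable 4: ‖A_4−P‖² = 3.2500 ≈ L_4² = 3.2500 ✓

(4.0000, 1.5000)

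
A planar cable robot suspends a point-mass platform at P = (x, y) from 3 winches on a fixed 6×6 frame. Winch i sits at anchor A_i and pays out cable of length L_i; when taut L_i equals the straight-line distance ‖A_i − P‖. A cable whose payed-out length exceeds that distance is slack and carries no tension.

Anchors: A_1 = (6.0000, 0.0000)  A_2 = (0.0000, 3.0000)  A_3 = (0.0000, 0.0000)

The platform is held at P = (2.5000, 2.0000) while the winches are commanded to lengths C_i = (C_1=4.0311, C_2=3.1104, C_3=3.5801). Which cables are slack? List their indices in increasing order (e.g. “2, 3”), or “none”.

2, 3

cable 1: L_1 = ‖A_1−P‖ = 4.0311;  C_1 = 4.0311 → taut
cable 2: L_2 = ‖A_2−P‖ = 2.6926;  C_2 = 3.1104 → slack
cable 3: L_3 = ‖A_3−P‖ = 3.2016;  C_3 = 3.5801 → slack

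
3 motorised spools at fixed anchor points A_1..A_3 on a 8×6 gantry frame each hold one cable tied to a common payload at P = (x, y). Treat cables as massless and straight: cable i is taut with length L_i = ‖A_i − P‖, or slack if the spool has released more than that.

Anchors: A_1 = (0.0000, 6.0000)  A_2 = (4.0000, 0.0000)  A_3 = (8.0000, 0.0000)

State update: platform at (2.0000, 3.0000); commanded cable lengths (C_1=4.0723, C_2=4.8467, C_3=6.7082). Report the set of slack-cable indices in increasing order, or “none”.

i=1: geometric 3.6056 vs commanded 4.0723 ⇒ slack
i=2: geometric 3.6056 vs commanded 4.8467 ⇒ slack
i=3: geometric 6.7082 vs commanded 6.7082 ⇒ taut

1, 2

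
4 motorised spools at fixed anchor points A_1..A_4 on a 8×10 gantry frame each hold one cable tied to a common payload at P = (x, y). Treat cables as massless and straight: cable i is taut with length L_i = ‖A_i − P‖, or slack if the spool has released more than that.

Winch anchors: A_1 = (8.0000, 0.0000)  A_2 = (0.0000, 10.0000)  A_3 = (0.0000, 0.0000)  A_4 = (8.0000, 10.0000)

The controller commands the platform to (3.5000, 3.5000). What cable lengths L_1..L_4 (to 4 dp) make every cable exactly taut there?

(5.7009, 7.3824, 4.9497, 7.9057)

L_1 = √((8.0000−3.5000)² + (0.0000−3.5000)²) = 5.7009
L_2 = √((0.0000−3.5000)² + (10.0000−3.5000)²) = 7.3824
L_3 = √((0.0000−3.5000)² + (0.0000−3.5000)²) = 4.9497
L_4 = √((8.0000−3.5000)² + (10.0000−3.5000)²) = 7.9057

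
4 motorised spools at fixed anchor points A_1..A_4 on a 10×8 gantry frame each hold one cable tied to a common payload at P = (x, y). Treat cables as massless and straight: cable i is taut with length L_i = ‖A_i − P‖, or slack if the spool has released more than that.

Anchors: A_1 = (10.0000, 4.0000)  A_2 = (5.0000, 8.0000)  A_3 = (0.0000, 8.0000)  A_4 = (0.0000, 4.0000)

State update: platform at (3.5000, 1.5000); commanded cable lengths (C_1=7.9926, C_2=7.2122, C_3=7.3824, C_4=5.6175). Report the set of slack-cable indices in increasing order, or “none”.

cable 1: L_1 = ‖A_1−P‖ = 6.9642;  C_1 = 7.9926 → slack
cable 2: L_2 = ‖A_2−P‖ = 6.6708;  C_2 = 7.2122 → slack
cable 3: L_3 = ‖A_3−P‖ = 7.3824;  C_3 = 7.3824 → taut
cable 4: L_4 = ‖A_4−P‖ = 4.3012;  C_4 = 5.6175 → slack

1, 2, 4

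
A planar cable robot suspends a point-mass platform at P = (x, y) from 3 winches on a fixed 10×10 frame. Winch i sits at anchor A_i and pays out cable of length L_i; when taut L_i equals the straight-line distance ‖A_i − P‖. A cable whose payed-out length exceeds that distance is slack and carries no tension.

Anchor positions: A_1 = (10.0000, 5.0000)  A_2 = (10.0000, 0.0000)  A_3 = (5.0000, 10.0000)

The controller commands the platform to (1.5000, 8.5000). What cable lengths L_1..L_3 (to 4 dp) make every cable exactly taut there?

L_1: Δ = A_1−P = (8.5000, -3.5000) → ‖Δ‖ = √84.5000 = 9.1924
L_2: Δ = A_2−P = (8.5000, -8.5000) → ‖Δ‖ = √144.5000 = 12.0208
L_3: Δ = A_3−P = (3.5000, 1.5000) → ‖Δ‖ = √14.5000 = 3.8079

(9.1924, 12.0208, 3.8079)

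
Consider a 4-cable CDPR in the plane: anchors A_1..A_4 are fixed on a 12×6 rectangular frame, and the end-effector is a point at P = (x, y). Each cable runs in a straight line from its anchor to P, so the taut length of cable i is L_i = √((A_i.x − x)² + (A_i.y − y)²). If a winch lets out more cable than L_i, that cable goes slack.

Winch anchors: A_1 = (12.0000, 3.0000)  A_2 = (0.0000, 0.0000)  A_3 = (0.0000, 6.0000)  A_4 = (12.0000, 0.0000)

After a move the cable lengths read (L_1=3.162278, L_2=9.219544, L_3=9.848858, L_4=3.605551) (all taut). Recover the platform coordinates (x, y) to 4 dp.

circle eqns → linear via eq_j − eq_1; set k_j = A_j·A_j − L_j²
k_1 = 144.0000+9.0000−10.0000 = 143.0000
24.0000·x + 6.0000·y = k_1−k_2 = 228.0000
24.0000·x − 6.0000·y = k_1−k_3 = 204.0000
0.0000·x + 6.0000·y = k_1−k_4 = 12.0000
solve first two rows → x=9.0000, y=2.0000
check cable 4: ‖A_4−P‖² = 13.0000 ≈ L_4² = 13.0000 ✓

(9.0000, 2.0000)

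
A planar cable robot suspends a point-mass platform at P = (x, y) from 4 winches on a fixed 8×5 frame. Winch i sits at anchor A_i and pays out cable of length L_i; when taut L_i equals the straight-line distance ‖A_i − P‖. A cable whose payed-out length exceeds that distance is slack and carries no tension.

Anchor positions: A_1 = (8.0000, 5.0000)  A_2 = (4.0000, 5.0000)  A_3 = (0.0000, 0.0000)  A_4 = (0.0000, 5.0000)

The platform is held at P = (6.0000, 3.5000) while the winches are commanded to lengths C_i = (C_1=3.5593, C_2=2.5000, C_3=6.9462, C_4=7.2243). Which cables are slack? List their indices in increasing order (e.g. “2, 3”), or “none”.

1, 4

i=1: geometric 2.5000 vs commanded 3.5593 ⇒ slack
i=2: geometric 2.5000 vs commanded 2.5000 ⇒ taut
i=3: geometric 6.9462 vs commanded 6.9462 ⇒ taut
i=4: geometric 6.1847 vs commanded 7.2243 ⇒ slack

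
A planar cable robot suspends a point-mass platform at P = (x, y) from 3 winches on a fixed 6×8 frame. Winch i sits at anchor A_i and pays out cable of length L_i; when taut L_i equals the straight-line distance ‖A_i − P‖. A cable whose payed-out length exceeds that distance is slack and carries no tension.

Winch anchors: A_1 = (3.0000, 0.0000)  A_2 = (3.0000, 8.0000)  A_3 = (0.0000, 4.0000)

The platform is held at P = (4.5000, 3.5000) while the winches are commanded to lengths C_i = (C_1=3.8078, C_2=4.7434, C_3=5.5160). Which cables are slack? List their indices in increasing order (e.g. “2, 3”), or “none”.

cable 1: √((-1.5000)²+(-3.5000)²)=3.8079, C_1=3.8078: taut
cable 2: √((-1.5000)²+(4.5000)²)=4.7434, C_2=4.7434: taut
cable 3: √((-4.5000)²+(0.5000)²)=4.5277, C_3=5.5160: slack

3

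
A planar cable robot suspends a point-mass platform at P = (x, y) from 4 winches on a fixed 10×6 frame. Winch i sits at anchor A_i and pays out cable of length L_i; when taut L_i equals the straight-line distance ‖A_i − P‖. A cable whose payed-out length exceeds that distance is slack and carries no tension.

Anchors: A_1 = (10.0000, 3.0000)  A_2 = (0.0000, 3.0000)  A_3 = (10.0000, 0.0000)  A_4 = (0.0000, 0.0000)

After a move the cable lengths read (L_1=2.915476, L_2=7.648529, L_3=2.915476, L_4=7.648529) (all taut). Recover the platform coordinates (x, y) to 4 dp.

each cable: (A_i−P)·(A_i−P) = L_i²; let k_i = ‖A_i‖²−L_i²
k_1 = 100.0000+9.0000−8.5000 = 100.5000
row 1: 20.0000x + 0.0000y = 150.0000  (k_2=-49.5000)
row 2: 0.0000x + 6.0000y = 9.0000  (k_3=91.5000)
row 3: 20.0000x + 6.0000y = 159.0000  (k_4=-58.5000)
Cramer on rows 1–2 → x = 7.5000, y = 1.5000
check cable 4: ‖A_4−P‖² = 58.5000 ≈ L_4² = 58.5000 ✓

(7.5000, 1.5000)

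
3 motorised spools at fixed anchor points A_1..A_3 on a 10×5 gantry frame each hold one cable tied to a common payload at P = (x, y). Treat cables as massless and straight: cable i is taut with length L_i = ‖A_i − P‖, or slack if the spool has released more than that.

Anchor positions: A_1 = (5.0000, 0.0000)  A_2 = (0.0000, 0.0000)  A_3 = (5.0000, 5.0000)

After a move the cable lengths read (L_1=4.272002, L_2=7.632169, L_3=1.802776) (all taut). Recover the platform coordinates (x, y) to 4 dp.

(6.5000, 4.0000)

each cable: (A_i−P)·(A_i−P) = L_i²; let q_i = ‖A_i‖²−L_i²
q_1 = 25.0000+0.0000−18.2500 = 6.7500
row 1: 10.0000x + 0.0000y = 65.0000  (q_2=-58.2500)
row 2: 0.0000x − 10.0000y = -40.0000  (q_3=46.7500)
Cramer on rows 1–2 → x = 6.5000, y = 4.0000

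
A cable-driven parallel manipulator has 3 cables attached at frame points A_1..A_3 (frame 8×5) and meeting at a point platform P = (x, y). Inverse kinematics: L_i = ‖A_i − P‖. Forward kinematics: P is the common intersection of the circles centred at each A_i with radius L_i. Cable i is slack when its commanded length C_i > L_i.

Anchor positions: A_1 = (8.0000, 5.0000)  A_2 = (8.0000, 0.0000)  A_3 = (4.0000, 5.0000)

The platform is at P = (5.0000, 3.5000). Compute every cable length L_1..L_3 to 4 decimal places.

(3.3541, 4.6098, 1.8028)

L_1 = √((8.0000−5.0000)² + (5.0000−3.5000)²) = 3.3541
L_2 = √((8.0000−5.0000)² + (0.0000−3.5000)²) = 4.6098
L_3 = √((4.0000−5.0000)² + (5.0000−3.5000)²) = 1.8028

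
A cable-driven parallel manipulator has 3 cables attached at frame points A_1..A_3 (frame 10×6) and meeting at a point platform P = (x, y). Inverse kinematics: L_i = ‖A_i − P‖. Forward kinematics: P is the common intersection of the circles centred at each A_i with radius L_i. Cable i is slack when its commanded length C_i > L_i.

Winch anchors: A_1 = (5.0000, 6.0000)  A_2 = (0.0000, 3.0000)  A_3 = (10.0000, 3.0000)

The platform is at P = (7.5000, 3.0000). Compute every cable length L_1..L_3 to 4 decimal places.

L_1: Δ = A_1−P = (-2.5000, 3.0000) → ‖Δ‖ = √15.2500 = 3.9051
L_2: Δ = A_2−P = (-7.5000, 0.0000) → ‖Δ‖ = √56.2500 = 7.5000
L_3: Δ = A_3−P = (2.5000, 0.0000) → ‖Δ‖ = √6.2500 = 2.5000

(3.9051, 7.5000, 2.5000)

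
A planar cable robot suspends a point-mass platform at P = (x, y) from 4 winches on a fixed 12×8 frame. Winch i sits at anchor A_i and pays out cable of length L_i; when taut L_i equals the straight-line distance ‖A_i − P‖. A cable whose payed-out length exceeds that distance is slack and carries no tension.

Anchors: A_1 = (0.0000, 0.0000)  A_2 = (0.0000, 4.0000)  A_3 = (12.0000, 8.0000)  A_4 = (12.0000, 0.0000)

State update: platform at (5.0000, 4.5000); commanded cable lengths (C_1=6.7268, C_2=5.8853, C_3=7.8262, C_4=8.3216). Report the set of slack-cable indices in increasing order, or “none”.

cable 1: √((-5.0000)²+(-4.5000)²)=6.7268, C_1=6.7268: taut
cable 2: √((-5.0000)²+(-0.5000)²)=5.0249, C_2=5.8853: slack
cable 3: √((7.0000)²+(3.5000)²)=7.8262, C_3=7.8262: taut
cable 4: √((7.0000)²+(-4.5000)²)=8.3217, C_4=8.3216: taut

2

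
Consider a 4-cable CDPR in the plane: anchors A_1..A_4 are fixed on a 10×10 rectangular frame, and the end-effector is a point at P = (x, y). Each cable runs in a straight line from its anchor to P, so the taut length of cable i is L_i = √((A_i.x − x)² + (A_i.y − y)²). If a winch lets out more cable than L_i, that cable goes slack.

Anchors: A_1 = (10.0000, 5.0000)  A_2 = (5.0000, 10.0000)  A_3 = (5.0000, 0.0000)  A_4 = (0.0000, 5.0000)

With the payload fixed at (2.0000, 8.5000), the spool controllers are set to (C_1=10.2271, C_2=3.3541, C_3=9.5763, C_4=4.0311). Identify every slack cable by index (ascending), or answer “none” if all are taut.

i=1: geometric 8.7321 vs commanded 10.2271 ⇒ slack
i=2: geometric 3.3541 vs commanded 3.3541 ⇒ taut
i=3: geometric 9.0139 vs commanded 9.5763 ⇒ slack
i=4: geometric 4.0311 vs commanded 4.0311 ⇒ taut

1, 3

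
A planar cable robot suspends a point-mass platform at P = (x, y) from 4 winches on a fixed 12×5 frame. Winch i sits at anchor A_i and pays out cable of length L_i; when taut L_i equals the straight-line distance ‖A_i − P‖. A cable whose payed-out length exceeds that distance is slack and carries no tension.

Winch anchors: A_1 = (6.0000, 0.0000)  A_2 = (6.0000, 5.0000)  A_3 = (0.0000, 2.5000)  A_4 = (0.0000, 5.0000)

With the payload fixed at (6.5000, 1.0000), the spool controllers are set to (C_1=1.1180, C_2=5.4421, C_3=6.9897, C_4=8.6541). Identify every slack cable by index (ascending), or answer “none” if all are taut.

i=1: geometric 1.1180 vs commanded 1.1180 ⇒ taut
i=2: geometric 4.0311 vs commanded 5.4421 ⇒ slack
i=3: geometric 6.6708 vs commanded 6.9897 ⇒ slack
i=4: geometric 7.6322 vs commanded 8.6541 ⇒ slack

2, 3, 4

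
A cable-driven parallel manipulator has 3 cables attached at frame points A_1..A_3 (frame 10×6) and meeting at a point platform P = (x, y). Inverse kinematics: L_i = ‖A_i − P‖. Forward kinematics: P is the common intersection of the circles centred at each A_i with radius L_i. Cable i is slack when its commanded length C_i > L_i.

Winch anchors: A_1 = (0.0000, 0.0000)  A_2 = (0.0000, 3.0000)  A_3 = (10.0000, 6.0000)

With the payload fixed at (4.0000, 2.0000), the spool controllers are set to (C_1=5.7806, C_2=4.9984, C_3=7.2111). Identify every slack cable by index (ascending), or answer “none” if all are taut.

1, 2

cable 1: √((-4.0000)²+(-2.0000)²)=4.4721, C_1=5.7806: slack
cable 2: √((-4.0000)²+(1.0000)²)=4.1231, C_2=4.9984: slack
cable 3: √((6.0000)²+(4.0000)²)=7.2111, C_3=7.2111: taut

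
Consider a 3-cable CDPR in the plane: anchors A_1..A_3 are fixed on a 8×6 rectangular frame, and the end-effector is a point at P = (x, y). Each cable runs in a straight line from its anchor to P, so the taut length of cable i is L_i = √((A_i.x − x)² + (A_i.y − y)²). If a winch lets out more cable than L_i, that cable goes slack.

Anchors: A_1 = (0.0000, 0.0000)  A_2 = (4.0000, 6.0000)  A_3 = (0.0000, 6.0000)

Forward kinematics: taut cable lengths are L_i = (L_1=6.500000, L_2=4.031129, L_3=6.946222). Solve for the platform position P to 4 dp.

(6.0000, 2.5000)

each cable: (A_i−P)·(A_i−P) = L_i²; let q_i = ‖A_i‖²−L_i²
q_1 = 0.0000+0.0000−42.2500 = -42.2500
row 1: -8.0000x − 12.0000y = -78.0000  (q_2=35.7500)
row 2: 0.0000x − 12.0000y = -30.0000  (q_3=-12.2500)
Cramer on rows 1–2 → x = 6.0000, y = 2.5000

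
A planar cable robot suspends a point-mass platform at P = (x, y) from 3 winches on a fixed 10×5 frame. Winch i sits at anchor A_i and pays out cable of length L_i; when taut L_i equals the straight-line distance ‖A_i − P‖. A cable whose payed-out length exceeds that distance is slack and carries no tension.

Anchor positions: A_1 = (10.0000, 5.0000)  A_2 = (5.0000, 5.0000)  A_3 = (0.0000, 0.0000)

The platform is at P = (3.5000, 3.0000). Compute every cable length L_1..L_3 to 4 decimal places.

(6.8007, 2.5000, 4.6098)

cable 1: Δx=6.5000, Δy=2.0000; L_1 = √(Δx²+Δy²) = 6.8007
cable 2: Δx=1.5000, Δy=2.0000; L_2 = √(Δx²+Δy²) = 2.5000
cable 3: Δx=-3.5000, Δy=-3.0000; L_3 = √(Δx²+Δy²) = 4.6098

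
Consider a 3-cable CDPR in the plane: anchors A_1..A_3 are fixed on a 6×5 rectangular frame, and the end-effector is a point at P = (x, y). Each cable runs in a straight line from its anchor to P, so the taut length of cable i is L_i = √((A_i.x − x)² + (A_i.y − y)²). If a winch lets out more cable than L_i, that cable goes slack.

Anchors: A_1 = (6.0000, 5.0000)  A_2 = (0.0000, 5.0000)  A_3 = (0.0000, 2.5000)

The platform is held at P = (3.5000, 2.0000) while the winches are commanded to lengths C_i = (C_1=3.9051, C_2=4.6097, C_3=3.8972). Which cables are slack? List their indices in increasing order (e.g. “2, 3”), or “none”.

3

cable 1: L_1 = ‖A_1−P‖ = 3.9051;  C_1 = 3.9051 → taut
cable 2: L_2 = ‖A_2−P‖ = 4.6098;  C_2 = 4.6097 → taut
cable 3: L_3 = ‖A_3−P‖ = 3.5355;  C_3 = 3.8972 → slack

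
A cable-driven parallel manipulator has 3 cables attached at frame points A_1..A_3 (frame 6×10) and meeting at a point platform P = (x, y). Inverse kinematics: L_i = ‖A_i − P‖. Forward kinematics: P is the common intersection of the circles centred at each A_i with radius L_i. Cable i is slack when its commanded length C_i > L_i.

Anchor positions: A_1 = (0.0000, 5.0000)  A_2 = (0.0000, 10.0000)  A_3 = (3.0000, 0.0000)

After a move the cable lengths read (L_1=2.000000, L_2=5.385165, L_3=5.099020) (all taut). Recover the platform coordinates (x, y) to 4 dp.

circle eqns → linear via eq_j − eq_1; set k_j = A_j·A_j − L_j²
k_1 = 0.0000+25.0000−4.0000 = 21.0000
0.0000·x − 10.0000·y = k_1−k_2 = -50.0000
-6.0000·x + 10.0000·y = k_1−k_3 = 38.0000
solve first two rows → x=2.0000, y=5.0000

(2.0000, 5.0000)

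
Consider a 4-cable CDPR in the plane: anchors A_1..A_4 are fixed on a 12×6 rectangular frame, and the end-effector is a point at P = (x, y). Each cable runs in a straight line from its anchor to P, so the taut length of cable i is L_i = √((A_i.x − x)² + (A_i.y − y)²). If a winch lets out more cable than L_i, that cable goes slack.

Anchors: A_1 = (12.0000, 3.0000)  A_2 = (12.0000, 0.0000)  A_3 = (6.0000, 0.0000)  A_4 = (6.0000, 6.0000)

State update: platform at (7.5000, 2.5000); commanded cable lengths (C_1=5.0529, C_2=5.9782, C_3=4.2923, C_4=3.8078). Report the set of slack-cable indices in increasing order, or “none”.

i=1: geometric 4.5277 vs commanded 5.0529 ⇒ slack
i=2: geometric 5.1478 vs commanded 5.9782 ⇒ slack
i=3: geometric 2.9155 vs commanded 4.2923 ⇒ slack
i=4: geometric 3.8079 vs commanded 3.8078 ⇒ taut

1, 2, 3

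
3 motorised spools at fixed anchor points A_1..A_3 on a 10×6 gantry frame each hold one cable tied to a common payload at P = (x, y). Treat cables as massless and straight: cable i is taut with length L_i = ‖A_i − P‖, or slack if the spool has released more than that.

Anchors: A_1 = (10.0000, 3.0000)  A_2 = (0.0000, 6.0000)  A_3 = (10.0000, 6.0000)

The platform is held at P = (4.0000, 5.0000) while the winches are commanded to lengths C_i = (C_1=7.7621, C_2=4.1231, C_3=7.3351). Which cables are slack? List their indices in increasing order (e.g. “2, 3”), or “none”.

1, 3

cable 1: L_1 = ‖A_1−P‖ = 6.3246;  C_1 = 7.7621 → slack
cable 2: L_2 = ‖A_2−P‖ = 4.1231;  C_2 = 4.1231 → taut
cable 3: L_3 = ‖A_3−P‖ = 6.0828;  C_3 = 7.3351 → slack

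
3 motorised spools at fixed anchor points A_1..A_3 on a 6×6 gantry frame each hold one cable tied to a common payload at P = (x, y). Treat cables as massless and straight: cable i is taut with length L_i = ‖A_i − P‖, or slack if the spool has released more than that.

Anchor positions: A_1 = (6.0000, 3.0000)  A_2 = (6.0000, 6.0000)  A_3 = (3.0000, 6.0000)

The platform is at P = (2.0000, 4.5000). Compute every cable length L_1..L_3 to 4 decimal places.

(4.2720, 4.2720, 1.8028)

L_1 = √((6.0000−2.0000)² + (3.0000−4.5000)²) = 4.2720
L_2 = √((6.0000−2.0000)² + (6.0000−4.5000)²) = 4.2720
L_3 = √((3.0000−2.0000)² + (6.0000−4.5000)²) = 1.8028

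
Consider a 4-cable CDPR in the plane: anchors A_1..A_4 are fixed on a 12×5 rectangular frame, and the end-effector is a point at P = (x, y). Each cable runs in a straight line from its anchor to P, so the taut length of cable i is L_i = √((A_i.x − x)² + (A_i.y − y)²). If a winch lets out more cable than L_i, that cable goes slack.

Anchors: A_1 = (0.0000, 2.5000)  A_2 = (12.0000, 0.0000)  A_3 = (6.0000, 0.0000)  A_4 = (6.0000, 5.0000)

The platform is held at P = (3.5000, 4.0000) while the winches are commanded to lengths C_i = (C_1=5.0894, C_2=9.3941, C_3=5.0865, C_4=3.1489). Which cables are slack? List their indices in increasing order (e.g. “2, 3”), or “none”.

i=1: geometric 3.8079 vs commanded 5.0894 ⇒ slack
i=2: geometric 9.3941 vs commanded 9.3941 ⇒ taut
i=3: geometric 4.7170 vs commanded 5.0865 ⇒ slack
i=4: geometric 2.6926 vs commanded 3.1489 ⇒ slack

1, 3, 4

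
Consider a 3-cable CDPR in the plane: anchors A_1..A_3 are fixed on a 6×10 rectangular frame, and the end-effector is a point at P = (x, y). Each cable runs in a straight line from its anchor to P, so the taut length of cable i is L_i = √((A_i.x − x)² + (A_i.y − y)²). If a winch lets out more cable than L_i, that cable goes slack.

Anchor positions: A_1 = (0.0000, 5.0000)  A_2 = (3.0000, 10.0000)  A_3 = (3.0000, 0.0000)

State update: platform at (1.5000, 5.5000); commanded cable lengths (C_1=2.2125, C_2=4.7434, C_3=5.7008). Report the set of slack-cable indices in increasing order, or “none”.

cable 1: L_1 = ‖A_1−P‖ = 1.5811;  C_1 = 2.2125 → slack
cable 2: L_2 = ‖A_2−P‖ = 4.7434;  C_2 = 4.7434 → taut
cable 3: L_3 = ‖A_3−P‖ = 5.7009;  C_3 = 5.7008 → taut

1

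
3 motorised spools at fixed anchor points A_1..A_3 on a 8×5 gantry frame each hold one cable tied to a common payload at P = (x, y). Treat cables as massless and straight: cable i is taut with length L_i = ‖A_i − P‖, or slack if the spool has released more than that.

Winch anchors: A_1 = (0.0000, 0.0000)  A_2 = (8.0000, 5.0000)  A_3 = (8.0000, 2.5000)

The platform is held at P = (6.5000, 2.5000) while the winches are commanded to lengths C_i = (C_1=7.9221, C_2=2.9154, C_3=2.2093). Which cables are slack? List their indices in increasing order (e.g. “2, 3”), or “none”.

1, 3

i=1: geometric 6.9642 vs commanded 7.9221 ⇒ slack
i=2: geometric 2.9155 vs commanded 2.9154 ⇒ taut
i=3: geometric 1.5000 vs commanded 2.2093 ⇒ slack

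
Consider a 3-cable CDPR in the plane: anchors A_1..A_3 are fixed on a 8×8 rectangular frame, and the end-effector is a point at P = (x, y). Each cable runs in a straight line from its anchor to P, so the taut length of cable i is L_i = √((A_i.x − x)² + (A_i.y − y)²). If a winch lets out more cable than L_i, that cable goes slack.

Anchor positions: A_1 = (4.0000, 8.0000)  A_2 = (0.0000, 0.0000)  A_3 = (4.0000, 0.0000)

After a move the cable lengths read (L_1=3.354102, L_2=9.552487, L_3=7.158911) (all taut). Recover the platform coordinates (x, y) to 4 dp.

(7.0000, 6.5000)

circle eqns → linear via eq_j − eq_1; set c_j = A_j·A_j − L_j²
c_1 = 16.0000+64.0000−11.2500 = 68.7500
8.0000·x + 16.0000·y = c_1−c_2 = 160.0000
0.0000·x + 16.0000·y = c_1−c_3 = 104.0000
solve first two rows → x=7.0000, y=6.5000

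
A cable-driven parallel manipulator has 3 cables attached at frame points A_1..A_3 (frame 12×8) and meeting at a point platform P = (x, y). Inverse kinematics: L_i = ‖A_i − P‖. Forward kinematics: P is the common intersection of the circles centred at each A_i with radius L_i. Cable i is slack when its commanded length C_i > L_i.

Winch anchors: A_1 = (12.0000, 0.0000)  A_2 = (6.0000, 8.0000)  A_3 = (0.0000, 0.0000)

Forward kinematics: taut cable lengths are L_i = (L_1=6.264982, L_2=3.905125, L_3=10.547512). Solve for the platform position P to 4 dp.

each cable: (A_i−P)·(A_i−P) = L_i²; let c_i = ‖A_i‖²−L_i²
c_1 = 144.0000+0.0000−39.2500 = 104.7500
row 1: 12.0000x − 16.0000y = 20.0000  (c_2=84.7500)
row 2: 24.0000x + 0.0000y = 216.0000  (c_3=-111.2500)
Cramer on rows 1–2 → x = 9.0000, y = 5.5000

(9.0000, 5.5000)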